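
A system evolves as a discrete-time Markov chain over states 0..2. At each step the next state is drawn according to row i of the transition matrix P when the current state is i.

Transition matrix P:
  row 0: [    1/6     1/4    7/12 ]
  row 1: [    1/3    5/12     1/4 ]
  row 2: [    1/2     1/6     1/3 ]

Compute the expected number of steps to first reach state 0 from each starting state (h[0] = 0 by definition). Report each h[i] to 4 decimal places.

First-step conditioning: h[0] = 0; for i ≠ 0, h[i] = 1 + Σ_k P[i][k]·h[k].
  h[1] = 1 + 5/12·h[1] + 1/4·h[2]
  h[2] = 1 + 1/6·h[1] + 1/3·h[2]
Solving the 2×2 linear system over states ≠ 0 gives exactly h = [0, 66/25, 54/25] (h[0] = 0 is the target).

h = [0.0000, 2.6400, 2.1600]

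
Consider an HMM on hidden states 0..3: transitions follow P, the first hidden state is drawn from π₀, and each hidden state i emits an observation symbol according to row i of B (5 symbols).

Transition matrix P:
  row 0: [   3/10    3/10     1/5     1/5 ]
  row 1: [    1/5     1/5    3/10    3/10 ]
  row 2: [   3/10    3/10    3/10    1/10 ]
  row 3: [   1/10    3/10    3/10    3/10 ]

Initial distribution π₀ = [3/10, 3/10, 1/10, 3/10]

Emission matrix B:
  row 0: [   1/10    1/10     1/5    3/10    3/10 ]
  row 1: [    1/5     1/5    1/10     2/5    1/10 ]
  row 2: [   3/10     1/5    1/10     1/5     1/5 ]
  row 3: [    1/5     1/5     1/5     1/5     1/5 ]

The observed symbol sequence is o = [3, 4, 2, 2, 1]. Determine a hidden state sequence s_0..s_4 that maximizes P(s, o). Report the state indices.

path = [0, 0, 0, 0, 1]

t=0: δ = [9.000e-02, 1.200e-01, 2.000e-02, 6.000e-02]  (obs o_0=3)
t=1: δ = [8.100e-03, 2.700e-03, 7.200e-03, 7.200e-03]  ψ = [0, 0, 1, 1]  (obs o_1=4)
t=2: δ = [4.860e-04, 2.430e-04, 2.160e-04, 4.320e-04]  ψ = [0, 0, 2, 3]  (obs o_2=2)
t=3: δ = [2.916e-05, 1.458e-05, 1.296e-05, 2.592e-05]  ψ = [0, 0, 3, 3]  (obs o_3=2)
t=4: δ = [8.748e-07, 1.750e-06, 1.555e-06, 1.555e-06]  ψ = [0, 0, 3, 3]  (obs o_4=1)
backtrack: best end state = 1; path = [0, 0, 0, 0, 1]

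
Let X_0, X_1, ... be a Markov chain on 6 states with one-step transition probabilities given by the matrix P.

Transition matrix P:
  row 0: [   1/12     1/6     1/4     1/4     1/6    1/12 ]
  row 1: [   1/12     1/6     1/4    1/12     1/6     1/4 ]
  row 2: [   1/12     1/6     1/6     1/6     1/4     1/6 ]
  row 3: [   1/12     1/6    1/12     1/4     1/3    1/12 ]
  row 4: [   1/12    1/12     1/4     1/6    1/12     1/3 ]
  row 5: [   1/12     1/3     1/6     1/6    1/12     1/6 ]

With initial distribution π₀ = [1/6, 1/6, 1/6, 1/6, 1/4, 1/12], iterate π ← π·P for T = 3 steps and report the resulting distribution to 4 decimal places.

t=0: π = [0.1667, 0.1667, 0.1667, 0.1667, 0.2500, 0.0833]
t=1: π = [0.0833, 0.1597, 0.2014, 0.1806, 0.1806, 0.1944]
t=2: π = [0.0833, 0.1840, 0.1869, 0.1753, 0.1823, 0.1881]
t=3: π = [0.0833, 0.1828, 0.1895, 0.1729, 0.1806, 0.1908]

π = [0.0833, 0.1828, 0.1895, 0.1729, 0.1806, 0.1908]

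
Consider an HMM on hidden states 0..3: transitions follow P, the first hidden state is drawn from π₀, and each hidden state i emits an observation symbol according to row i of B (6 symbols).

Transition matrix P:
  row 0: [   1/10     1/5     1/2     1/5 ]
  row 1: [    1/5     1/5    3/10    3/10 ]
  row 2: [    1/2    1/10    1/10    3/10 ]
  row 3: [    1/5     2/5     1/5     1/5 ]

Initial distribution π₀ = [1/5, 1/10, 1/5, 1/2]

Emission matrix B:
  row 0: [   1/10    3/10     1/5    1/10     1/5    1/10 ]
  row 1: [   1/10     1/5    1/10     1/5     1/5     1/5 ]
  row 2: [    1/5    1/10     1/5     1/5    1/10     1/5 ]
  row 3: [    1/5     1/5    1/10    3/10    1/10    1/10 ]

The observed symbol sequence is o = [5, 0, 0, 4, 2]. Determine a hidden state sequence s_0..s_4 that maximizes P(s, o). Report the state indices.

path = [2, 0, 2, 0, 2]

t=0: δ = [2.000e-02, 2.000e-02, 4.000e-02, 5.000e-02]  (obs o_0=5)
t=1: δ = [2.000e-03, 2.000e-03, 2.000e-03, 2.400e-03]  ψ = [2, 3, 0, 2]  (obs o_1=0)
t=2: δ = [1.000e-04, 9.600e-05, 2.000e-04, 1.200e-04]  ψ = [2, 3, 0, 1]  (obs o_2=0)
t=3: δ = [2.000e-05, 9.600e-06, 5.000e-06, 6.000e-06]  ψ = [2, 3, 0, 2]  (obs o_3=4)
t=4: δ = [5.000e-07, 4.000e-07, 2.000e-06, 4.000e-07]  ψ = [2, 0, 0, 0]  (obs o_4=2)
backtrack: best end state = 2; path = [2, 0, 2, 0, 2]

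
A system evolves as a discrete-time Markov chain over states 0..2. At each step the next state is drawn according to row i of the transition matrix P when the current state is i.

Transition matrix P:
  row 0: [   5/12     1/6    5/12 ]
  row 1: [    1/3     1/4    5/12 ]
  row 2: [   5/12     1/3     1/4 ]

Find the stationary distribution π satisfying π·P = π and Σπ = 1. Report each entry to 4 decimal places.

π = [0.3961, 0.2468, 0.3571]

Balance equations π_j = Σ_i π_i·P[i][j]:
  π_0 = 5/12·π_0 + 1/3·π_1 + 5/12·π_2
  π_1 = 1/6·π_0 + 1/4·π_1 + 1/3·π_2
  normalize: π_0 + π_1 + π_2 = 1
Solving the linear system gives exactly π = [61/154, 19/77, 5/14].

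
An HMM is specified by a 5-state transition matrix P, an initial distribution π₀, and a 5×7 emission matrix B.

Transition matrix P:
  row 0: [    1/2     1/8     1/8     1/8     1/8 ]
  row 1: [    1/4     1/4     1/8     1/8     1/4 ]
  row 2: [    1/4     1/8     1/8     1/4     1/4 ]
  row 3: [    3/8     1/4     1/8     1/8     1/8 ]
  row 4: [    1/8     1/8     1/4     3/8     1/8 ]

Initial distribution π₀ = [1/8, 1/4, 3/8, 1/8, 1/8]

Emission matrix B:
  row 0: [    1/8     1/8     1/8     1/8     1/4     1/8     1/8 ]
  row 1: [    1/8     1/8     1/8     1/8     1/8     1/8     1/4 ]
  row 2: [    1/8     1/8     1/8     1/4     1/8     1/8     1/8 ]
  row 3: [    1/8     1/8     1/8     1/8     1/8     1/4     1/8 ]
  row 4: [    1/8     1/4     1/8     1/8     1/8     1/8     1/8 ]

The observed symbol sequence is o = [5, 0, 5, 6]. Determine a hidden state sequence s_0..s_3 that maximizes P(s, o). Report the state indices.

t=0: δ = [1.562e-02, 3.125e-02, 4.688e-02, 3.125e-02, 1.562e-02]  (obs o_0=5)
t=1: δ = [1.465e-03, 9.766e-04, 7.324e-04, 1.465e-03, 1.465e-03]  ψ = [2, 1, 2, 2, 2]  (obs o_1=0)
t=2: δ = [9.155e-05, 4.578e-05, 4.578e-05, 1.373e-04, 3.052e-05]  ψ = [0, 3, 4, 4, 1]  (obs o_2=5)
t=3: δ = [6.437e-06, 8.583e-06, 2.146e-06, 2.146e-06, 2.146e-06]  ψ = [3, 3, 3, 3, 3]  (obs o_3=6)
backtrack: best end state = 1; path = [2, 4, 3, 1]

path = [2, 4, 3, 1]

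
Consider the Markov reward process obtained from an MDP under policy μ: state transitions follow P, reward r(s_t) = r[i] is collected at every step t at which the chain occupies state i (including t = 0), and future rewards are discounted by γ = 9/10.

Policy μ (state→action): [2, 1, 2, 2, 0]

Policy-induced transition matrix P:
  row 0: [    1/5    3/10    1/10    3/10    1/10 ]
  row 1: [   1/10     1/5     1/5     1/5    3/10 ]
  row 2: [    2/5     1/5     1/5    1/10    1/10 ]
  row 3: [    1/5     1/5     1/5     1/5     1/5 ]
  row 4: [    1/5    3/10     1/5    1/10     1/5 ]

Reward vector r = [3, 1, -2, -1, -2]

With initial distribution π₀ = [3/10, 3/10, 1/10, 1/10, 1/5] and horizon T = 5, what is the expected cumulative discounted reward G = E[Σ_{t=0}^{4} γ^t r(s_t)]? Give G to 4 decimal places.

G = 0.3136

t=0: π = [0.3000, 0.3000, 0.1000, 0.1000, 0.2000], E[r] = 0.5000, γ^t·E[r] = 0.500000, running G = 0.500000
t=1: π = [0.1900, 0.2500, 0.1700, 0.2000, 0.1900], E[r] = -0.1000, γ^t·E[r] = -0.090000, running G = 0.410000
t=2: π = [0.2090, 0.2380, 0.1810, 0.1830, 0.1890], E[r] = -0.0580, γ^t·E[r] = -0.046980, running G = 0.363020
t=3: π = [0.2124, 0.2398, 0.1791, 0.1839, 0.1848], E[r] = -0.0347, γ^t·E[r] = -0.025296, running G = 0.337724
t=4: π = [0.2118, 0.2397, 0.1788, 0.1849, 0.1848], E[r] = -0.0368, γ^t·E[r] = -0.024138, running G = 0.313586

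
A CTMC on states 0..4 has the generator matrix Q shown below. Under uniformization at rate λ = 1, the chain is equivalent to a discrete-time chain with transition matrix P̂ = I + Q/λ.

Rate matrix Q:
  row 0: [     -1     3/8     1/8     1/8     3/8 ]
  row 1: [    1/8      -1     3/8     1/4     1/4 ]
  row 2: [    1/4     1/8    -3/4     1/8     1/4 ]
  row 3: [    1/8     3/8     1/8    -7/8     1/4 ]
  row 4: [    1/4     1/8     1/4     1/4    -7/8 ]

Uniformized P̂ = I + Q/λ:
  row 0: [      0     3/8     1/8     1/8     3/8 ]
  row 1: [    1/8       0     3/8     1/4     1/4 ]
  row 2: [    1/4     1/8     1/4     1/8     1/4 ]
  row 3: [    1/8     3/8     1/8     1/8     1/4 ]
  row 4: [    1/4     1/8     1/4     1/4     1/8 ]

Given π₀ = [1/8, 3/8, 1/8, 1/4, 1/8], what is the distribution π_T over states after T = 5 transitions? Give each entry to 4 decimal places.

π = [0.1634, 0.1873, 0.2305, 0.1783, 0.2405]

t=0: π = [0.1250, 0.3750, 0.1250, 0.2500, 0.1250]
t=1: π = [0.1406, 0.1719, 0.2500, 0.1875, 0.2500]
t=2: π = [0.1699, 0.1855, 0.2305, 0.1777, 0.2363]
t=3: π = [0.1621, 0.1887, 0.2297, 0.1777, 0.2417]
t=4: π = [0.1637, 0.1864, 0.2311, 0.1788, 0.2401]
t=5: π = [0.1634, 0.1873, 0.2305, 0.1783, 0.2405]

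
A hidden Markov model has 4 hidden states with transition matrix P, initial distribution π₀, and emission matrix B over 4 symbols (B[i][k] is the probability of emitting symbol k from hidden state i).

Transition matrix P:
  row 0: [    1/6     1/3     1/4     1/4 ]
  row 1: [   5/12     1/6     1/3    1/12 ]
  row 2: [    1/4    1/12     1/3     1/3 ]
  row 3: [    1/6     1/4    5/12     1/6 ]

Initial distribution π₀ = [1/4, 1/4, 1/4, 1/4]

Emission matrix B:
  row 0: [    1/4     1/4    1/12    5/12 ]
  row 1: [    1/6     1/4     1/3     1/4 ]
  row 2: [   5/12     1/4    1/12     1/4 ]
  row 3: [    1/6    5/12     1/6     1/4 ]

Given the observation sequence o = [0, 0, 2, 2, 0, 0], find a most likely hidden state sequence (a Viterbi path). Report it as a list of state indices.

t=0: δ = [6.250e-02, 4.167e-02, 1.042e-01, 4.167e-02]  (obs o_0=0)
t=1: δ = [6.510e-03, 3.472e-03, 1.447e-02, 5.787e-03]  ψ = [2, 0, 2, 2]  (obs o_1=0)
t=2: δ = [3.014e-04, 7.234e-04, 4.019e-04, 8.038e-04]  ψ = [2, 0, 2, 2]  (obs o_2=2)
t=3: δ = [2.512e-05, 6.698e-05, 2.791e-05, 2.233e-05]  ψ = [1, 3, 3, 2]  (obs o_3=2)
t=4: δ = [6.977e-06, 1.861e-06, 9.303e-06, 1.550e-06]  ψ = [1, 1, 1, 2]  (obs o_4=0)
t=5: δ = [5.814e-07, 3.876e-07, 1.292e-06, 5.168e-07]  ψ = [2, 0, 2, 2]  (obs o_5=0)
backtrack: best end state = 2; path = [2, 2, 3, 1, 2, 2]

path = [2, 2, 3, 1, 2, 2]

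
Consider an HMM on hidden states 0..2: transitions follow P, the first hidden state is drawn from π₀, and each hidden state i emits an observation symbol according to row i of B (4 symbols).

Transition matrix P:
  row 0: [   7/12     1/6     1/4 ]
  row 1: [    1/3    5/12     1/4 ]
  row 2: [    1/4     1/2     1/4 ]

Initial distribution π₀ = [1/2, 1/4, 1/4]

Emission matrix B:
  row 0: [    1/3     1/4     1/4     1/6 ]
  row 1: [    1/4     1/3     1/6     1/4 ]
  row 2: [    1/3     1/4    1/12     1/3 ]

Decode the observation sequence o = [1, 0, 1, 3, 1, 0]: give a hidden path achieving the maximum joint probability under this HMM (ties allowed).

path = [0, 0, 0, 0, 0, 0]

t=0: δ = [1.250e-01, 8.333e-02, 6.250e-02]  (obs o_0=1)
t=1: δ = [2.431e-02, 8.681e-03, 1.042e-02]  ψ = [0, 1, 0]  (obs o_1=0)
t=2: δ = [3.545e-03, 1.736e-03, 1.519e-03]  ψ = [0, 2, 0]  (obs o_2=1)
t=3: δ = [3.446e-04, 1.899e-04, 2.954e-04]  ψ = [0, 2, 0]  (obs o_3=3)
t=4: δ = [5.026e-05, 4.923e-05, 2.154e-05]  ψ = [0, 2, 0]  (obs o_4=1)
t=5: δ = [9.772e-06, 5.128e-06, 4.188e-06]  ψ = [0, 1, 0]  (obs o_5=0)
backtrack: best end state = 0; path = [0, 0, 0, 0, 0, 0]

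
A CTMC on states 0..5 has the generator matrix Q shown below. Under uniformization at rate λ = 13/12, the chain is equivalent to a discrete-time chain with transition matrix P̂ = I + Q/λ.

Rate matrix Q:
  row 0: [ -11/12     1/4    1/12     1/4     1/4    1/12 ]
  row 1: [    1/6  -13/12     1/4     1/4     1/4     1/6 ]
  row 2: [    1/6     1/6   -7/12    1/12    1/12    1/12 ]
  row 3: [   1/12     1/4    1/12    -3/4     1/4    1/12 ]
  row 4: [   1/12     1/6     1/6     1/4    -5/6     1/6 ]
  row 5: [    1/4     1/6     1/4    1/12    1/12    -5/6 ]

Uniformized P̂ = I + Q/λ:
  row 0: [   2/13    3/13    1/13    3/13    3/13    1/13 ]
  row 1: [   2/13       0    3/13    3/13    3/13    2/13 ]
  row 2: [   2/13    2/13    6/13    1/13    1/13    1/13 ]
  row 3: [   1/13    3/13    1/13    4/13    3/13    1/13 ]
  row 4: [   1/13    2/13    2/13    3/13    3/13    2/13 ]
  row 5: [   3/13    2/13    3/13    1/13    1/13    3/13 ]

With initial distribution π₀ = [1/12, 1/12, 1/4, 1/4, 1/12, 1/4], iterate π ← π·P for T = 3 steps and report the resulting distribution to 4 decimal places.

π = [0.1351, 0.1555, 0.2183, 0.1923, 0.1778, 0.1208]

t=0: π = [0.0833, 0.0833, 0.2500, 0.2500, 0.0833, 0.2500]
t=1: π = [0.1474, 0.1667, 0.2308, 0.1731, 0.1538, 0.1282]
t=2: π = [0.1386, 0.1529, 0.2229, 0.1889, 0.1755, 0.1213]
t=3: π = [0.1351, 0.1555, 0.2183, 0.1923, 0.1778, 0.1208]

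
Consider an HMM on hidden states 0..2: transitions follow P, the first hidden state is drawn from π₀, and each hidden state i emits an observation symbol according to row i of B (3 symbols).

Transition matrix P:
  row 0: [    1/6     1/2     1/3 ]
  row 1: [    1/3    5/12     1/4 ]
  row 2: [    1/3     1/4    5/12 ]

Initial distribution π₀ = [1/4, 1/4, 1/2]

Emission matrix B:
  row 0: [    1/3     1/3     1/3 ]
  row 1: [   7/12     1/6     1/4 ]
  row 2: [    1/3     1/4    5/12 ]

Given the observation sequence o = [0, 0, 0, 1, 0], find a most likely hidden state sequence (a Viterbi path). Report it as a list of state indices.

path = [1, 1, 1, 0, 1]

t=0: δ = [8.333e-02, 1.458e-01, 1.667e-01]  (obs o_0=0)
t=1: δ = [1.852e-02, 3.545e-02, 2.315e-02]  ψ = [2, 1, 2]  (obs o_1=0)
t=2: δ = [3.938e-03, 8.615e-03, 3.215e-03]  ψ = [1, 1, 2]  (obs o_2=0)
t=3: δ = [9.573e-04, 5.983e-04, 5.385e-04]  ψ = [1, 1, 1]  (obs o_3=1)
t=4: δ = [6.648e-05, 2.792e-04, 1.064e-04]  ψ = [1, 0, 0]  (obs o_4=0)
backtrack: best end state = 1; path = [1, 1, 1, 0, 1]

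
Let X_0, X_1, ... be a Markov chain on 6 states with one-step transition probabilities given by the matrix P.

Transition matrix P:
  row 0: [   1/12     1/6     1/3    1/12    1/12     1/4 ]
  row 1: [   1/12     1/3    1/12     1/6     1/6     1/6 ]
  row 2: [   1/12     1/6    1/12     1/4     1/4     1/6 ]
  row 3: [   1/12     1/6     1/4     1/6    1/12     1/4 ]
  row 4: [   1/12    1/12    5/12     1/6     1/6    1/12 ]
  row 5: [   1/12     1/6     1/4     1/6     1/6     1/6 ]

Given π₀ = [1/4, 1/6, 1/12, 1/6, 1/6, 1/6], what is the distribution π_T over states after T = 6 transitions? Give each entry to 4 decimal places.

t=0: π = [0.2500, 0.1667, 0.0833, 0.1667, 0.1667, 0.1667]
t=1: π = [0.0833, 0.1806, 0.2569, 0.1528, 0.1389, 0.1875]
t=2: π = [0.0833, 0.1852, 0.2072, 0.1811, 0.1684, 0.1748]
t=3: π = [0.0833, 0.1835, 0.2196, 0.1770, 0.1619, 0.1747]
t=4: π = [0.0833, 0.1838, 0.2167, 0.1780, 0.1633, 0.1749]
t=5: π = [0.0833, 0.1837, 0.2174, 0.1778, 0.1629, 0.1748]
t=6: π = [0.0833, 0.1837, 0.2173, 0.1778, 0.1630, 0.1748]

π = [0.0833, 0.1837, 0.2173, 0.1778, 0.1630, 0.1748]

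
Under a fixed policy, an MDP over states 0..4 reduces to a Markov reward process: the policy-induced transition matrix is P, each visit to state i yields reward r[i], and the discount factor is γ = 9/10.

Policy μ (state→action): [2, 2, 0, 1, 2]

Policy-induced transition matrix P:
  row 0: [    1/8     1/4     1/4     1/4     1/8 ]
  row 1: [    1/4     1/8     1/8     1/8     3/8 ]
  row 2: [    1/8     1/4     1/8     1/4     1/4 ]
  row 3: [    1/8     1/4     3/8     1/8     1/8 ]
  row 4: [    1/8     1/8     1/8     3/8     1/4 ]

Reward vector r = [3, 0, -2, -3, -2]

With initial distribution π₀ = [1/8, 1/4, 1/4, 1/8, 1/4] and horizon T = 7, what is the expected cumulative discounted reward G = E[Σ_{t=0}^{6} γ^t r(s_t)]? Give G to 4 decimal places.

t=0: π = [0.1250, 0.2500, 0.2500, 0.1250, 0.2500], E[r] = -1.0000, γ^t·E[r] = -1.000000, running G = -1.000000
t=1: π = [0.1563, 0.1875, 0.1719, 0.2344, 0.2500], E[r] = -1.0781, γ^t·E[r] = -0.970313, running G = -1.970313
t=2: π = [0.1484, 0.1953, 0.2031, 0.2285, 0.2246], E[r] = -1.0957, γ^t·E[r] = -0.887520, running G = -2.857832
t=3: π = [0.1494, 0.1975, 0.2007, 0.2251, 0.2273], E[r] = -1.0830, γ^t·E[r] = -0.789513, running G = -3.647345
t=4: π = [0.1497, 0.1969, 0.2000, 0.2256, 0.2279], E[r] = -1.0833, γ^t·E[r] = -0.710782, running G = -4.358126
t=5: π = [0.1496, 0.1969, 0.2001, 0.2257, 0.2277], E[r] = -1.0838, γ^t·E[r] = -0.639976, running G = -4.998102
t=6: π = [0.1496, 0.1969, 0.2001, 0.2256, 0.2277], E[r] = -1.0837, γ^t·E[r] = -0.575937, running G = -5.574040

G = -5.5740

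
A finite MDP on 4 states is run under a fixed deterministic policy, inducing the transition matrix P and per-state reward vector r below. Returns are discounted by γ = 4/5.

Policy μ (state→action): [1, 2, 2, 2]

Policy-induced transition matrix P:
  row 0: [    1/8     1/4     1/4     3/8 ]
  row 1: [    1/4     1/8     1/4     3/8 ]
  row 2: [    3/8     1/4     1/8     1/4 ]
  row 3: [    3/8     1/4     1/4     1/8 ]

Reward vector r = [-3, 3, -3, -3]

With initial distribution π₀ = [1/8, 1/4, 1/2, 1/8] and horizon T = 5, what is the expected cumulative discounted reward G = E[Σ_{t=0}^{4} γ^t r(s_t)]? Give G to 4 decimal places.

G = -5.4512

t=0: π = [0.1250, 0.2500, 0.5000, 0.1250], E[r] = -1.5000, γ^t·E[r] = -1.500000, running G = -1.500000
t=1: π = [0.3125, 0.2188, 0.1875, 0.2813], E[r] = -1.6875, γ^t·E[r] = -1.350000, running G = -2.850000
t=2: π = [0.2695, 0.2227, 0.2266, 0.2813], E[r] = -1.6641, γ^t·E[r] = -1.065000, running G = -3.915000
t=3: π = [0.2798, 0.2222, 0.2217, 0.2764], E[r] = -1.6670, γ^t·E[r] = -0.853500, running G = -4.768500
t=4: π = [0.2773, 0.2222, 0.2223, 0.2782], E[r] = -1.6666, γ^t·E[r] = -0.682650, running G = -5.451150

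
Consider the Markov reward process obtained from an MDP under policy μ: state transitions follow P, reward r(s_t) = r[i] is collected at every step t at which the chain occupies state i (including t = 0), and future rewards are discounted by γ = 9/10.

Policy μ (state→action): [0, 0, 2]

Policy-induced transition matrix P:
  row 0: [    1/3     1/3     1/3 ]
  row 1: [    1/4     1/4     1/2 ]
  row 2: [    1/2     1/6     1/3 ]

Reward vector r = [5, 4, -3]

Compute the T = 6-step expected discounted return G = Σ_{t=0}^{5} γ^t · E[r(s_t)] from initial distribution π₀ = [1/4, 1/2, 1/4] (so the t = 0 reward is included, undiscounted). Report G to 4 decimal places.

G = 8.6610

t=0: π = [0.2500, 0.5000, 0.2500], E[r] = 2.5000, γ^t·E[r] = 2.500000, running G = 2.500000
t=1: π = [0.3333, 0.2500, 0.4167], E[r] = 1.4167, γ^t·E[r] = 1.275000, running G = 3.775000
t=2: π = [0.3819, 0.2431, 0.3750], E[r] = 1.7569, γ^t·E[r] = 1.423125, running G = 5.198125
t=3: π = [0.3756, 0.2506, 0.3738], E[r] = 1.7587, γ^t·E[r] = 1.282078, running G = 6.480203
t=4: π = [0.3748, 0.2501, 0.3751], E[r] = 1.7491, γ^t·E[r] = 1.147574, running G = 7.627777
t=5: π = [0.3750, 0.2500, 0.3750], E[r] = 1.7498, γ^t·E[r] = 1.033260, running G = 8.661037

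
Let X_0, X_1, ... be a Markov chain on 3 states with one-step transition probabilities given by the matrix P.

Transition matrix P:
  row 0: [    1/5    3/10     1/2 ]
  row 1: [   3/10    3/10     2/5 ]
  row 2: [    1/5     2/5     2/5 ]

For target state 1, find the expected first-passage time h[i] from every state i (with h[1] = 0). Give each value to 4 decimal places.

First-step conditioning: h[1] = 0; for i ≠ 1, h[i] = 1 + Σ_k P[i][k]·h[k].
  h[0] = 1 + 1/5·h[0] + 1/2·h[2]
  h[2] = 1 + 1/5·h[0] + 2/5·h[2]
Solving the 2×2 linear system over states ≠ 1 gives exactly h = [55/19, 0, 50/19] (h[1] = 0 is the target).

h = [2.8947, 0.0000, 2.6316]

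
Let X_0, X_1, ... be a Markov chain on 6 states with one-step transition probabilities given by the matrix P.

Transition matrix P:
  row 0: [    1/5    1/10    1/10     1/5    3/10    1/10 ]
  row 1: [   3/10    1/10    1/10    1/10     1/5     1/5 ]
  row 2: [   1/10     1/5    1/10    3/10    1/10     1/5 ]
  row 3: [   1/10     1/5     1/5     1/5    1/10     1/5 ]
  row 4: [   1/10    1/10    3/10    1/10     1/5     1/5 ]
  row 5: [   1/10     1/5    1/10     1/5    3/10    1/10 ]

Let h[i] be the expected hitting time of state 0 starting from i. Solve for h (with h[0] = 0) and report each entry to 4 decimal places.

h = [0.0000, 6.1528, 7.5034, 7.5034, 7.6535, 7.5307]

First-step conditioning: h[0] = 0; for i ≠ 0, h[i] = 1 + Σ_k P[i][k]·h[k].
  h[1] = 1 + 1/10·h[1] + 1/10·h[2] + 1/10·h[3] + 1/5·h[4] + 1/5·h[5]
  h[2] = 1 + 1/5·h[1] + 1/10·h[2] + 3/10·h[3] + 1/10·h[4] + 1/5·h[5]
  h[3] = 1 + 1/5·h[1] + 1/5·h[2] + 1/5·h[3] + 1/10·h[4] + 1/5·h[5]
  h[4] = 1 + 1/10·h[1] + 3/10·h[2] + 1/10·h[3] + 1/5·h[4] + 1/5·h[5]
  h[5] = 1 + 1/5·h[1] + 1/10·h[2] + 1/5·h[3] + 3/10·h[4] + 1/10·h[5]
Solving the 5×5 linear system over states ≠ 0 gives exactly h = [0, 4510/733, 5500/733, 5500/733, 5610/733, 5520/733] (h[0] = 0 is the target).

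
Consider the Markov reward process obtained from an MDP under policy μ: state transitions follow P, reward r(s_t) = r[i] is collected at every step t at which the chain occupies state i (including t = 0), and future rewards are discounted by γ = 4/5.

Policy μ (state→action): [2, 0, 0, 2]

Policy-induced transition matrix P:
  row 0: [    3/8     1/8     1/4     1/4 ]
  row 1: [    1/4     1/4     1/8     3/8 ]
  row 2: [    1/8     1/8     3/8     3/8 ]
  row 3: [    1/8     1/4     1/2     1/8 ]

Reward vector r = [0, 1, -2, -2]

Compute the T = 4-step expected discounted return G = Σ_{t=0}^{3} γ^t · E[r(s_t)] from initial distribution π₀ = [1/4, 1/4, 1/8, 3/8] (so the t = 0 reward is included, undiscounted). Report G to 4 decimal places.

G = -2.7199

t=0: π = [0.2500, 0.2500, 0.1250, 0.3750], E[r] = -0.7500, γ^t·E[r] = -0.750000, running G = -0.750000
t=1: π = [0.2188, 0.2031, 0.3281, 0.2500], E[r] = -0.9531, γ^t·E[r] = -0.762500, running G = -1.512500
t=2: π = [0.2051, 0.1816, 0.3281, 0.2852], E[r] = -1.0449, γ^t·E[r] = -0.668750, running G = -2.181250
t=3: π = [0.1990, 0.1833, 0.3396, 0.2781], E[r] = -1.0520, γ^t·E[r] = -0.538625, running G = -2.719875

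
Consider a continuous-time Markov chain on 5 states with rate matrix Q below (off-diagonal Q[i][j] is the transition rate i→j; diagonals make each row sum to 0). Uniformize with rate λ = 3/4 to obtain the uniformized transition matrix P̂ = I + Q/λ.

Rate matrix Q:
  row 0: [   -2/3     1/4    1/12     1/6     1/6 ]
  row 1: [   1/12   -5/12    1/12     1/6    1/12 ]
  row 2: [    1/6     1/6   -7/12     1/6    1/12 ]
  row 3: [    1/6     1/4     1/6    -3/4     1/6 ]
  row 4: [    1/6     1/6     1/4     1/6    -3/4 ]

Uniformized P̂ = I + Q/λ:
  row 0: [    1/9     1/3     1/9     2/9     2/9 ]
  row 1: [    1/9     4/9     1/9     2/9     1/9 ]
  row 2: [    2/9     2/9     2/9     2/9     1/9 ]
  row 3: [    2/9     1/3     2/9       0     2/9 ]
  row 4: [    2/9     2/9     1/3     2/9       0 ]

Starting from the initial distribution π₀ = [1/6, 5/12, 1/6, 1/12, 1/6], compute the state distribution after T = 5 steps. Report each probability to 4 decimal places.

π = [0.1664, 0.3355, 0.1814, 0.1819, 0.1348]

t=0: π = [0.1667, 0.4167, 0.1667, 0.0833, 0.1667]
t=1: π = [0.1574, 0.3426, 0.1759, 0.2037, 0.1204]
t=2: π = [0.1667, 0.3385, 0.1800, 0.1770, 0.1379]
t=3: π = [0.1661, 0.3356, 0.1814, 0.1829, 0.1340]
t=4: π = [0.1665, 0.3356, 0.1814, 0.1816, 0.1350]
t=5: π = [0.1664, 0.3355, 0.1814, 0.1819, 0.1348]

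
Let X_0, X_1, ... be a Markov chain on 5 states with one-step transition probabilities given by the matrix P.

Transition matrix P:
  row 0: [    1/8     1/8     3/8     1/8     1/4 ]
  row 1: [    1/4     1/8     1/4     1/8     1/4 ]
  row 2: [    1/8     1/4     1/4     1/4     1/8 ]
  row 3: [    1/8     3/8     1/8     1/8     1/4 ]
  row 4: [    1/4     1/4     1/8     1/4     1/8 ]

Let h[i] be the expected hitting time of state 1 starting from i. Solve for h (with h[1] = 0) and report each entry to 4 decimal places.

First-step conditioning: h[1] = 0; for i ≠ 1, h[i] = 1 + Σ_k P[i][k]·h[k].
  h[0] = 1 + 1/8·h[0] + 3/8·h[2] + 1/8·h[3] + 1/4·h[4]
  h[2] = 1 + 1/8·h[0] + 1/4·h[2] + 1/4·h[3] + 1/8·h[4]
  h[3] = 1 + 1/8·h[0] + 1/8·h[2] + 1/8·h[3] + 1/4·h[4]
  h[4] = 1 + 1/4·h[0] + 1/8·h[2] + 1/4·h[3] + 1/8·h[4]
Solving the 4×4 linear system over states ≠ 1 gives exactly h = [288/65, 0, 2272/585, 2024/585, 2312/585] (h[1] = 0 is the target).

h = [4.4308, 0.0000, 3.8838, 3.4598, 3.9521]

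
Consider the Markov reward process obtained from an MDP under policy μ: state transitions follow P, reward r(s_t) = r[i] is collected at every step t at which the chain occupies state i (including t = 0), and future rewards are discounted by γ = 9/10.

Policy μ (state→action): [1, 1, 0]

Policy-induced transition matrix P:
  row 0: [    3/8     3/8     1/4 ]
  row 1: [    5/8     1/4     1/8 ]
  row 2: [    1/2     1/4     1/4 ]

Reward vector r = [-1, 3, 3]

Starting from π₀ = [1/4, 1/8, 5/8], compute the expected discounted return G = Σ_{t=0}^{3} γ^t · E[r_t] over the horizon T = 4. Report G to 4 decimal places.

G = 4.6373

t=0: π = [0.2500, 0.1250, 0.6250], E[r] = 2.0000, γ^t·E[r] = 2.000000, running G = 2.000000
t=1: π = [0.4844, 0.2813, 0.2344], E[r] = 1.0625, γ^t·E[r] = 0.956250, running G = 2.956250
t=2: π = [0.4746, 0.3105, 0.2148], E[r] = 1.1016, γ^t·E[r] = 0.892266, running G = 3.848516
t=3: π = [0.4795, 0.3093, 0.2112], E[r] = 1.0820, γ^t·E[r] = 0.788801, running G = 4.637316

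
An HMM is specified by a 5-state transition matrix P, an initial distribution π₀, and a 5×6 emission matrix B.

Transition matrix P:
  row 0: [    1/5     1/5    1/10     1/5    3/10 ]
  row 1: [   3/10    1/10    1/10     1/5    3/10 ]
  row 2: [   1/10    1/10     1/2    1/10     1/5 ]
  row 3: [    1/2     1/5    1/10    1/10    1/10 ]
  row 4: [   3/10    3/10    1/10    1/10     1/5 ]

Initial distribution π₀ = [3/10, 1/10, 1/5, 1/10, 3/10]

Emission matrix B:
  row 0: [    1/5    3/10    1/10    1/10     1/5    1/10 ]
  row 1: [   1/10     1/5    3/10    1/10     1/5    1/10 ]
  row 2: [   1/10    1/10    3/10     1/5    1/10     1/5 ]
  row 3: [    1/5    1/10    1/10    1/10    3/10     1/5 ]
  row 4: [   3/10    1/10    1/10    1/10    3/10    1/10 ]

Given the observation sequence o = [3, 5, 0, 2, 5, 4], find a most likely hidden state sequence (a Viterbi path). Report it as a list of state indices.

t=0: δ = [3.000e-02, 1.000e-02, 4.000e-02, 1.000e-02, 3.000e-02]  (obs o_0=3)
t=1: δ = [9.000e-04, 9.000e-04, 4.000e-03, 1.200e-03, 9.000e-04]  ψ = [4, 4, 2, 0, 0]  (obs o_1=5)
t=2: δ = [1.200e-04, 4.000e-05, 2.000e-04, 8.000e-05, 2.400e-04]  ψ = [3, 2, 2, 2, 2]  (obs o_2=0)
t=3: δ = [7.200e-06, 2.160e-05, 3.000e-05, 2.400e-06, 4.800e-06]  ψ = [4, 4, 2, 0, 4]  (obs o_3=2)
t=4: δ = [6.480e-07, 3.000e-07, 3.000e-06, 8.640e-07, 6.480e-07]  ψ = [1, 2, 2, 1, 1]  (obs o_4=5)
t=5: δ = [8.640e-08, 6.000e-08, 1.500e-07, 9.000e-08, 1.800e-07]  ψ = [3, 2, 2, 2, 2]  (obs o_5=4)
backtrack: best end state = 4; path = [2, 2, 2, 2, 2, 4]

path = [2, 2, 2, 2, 2, 4]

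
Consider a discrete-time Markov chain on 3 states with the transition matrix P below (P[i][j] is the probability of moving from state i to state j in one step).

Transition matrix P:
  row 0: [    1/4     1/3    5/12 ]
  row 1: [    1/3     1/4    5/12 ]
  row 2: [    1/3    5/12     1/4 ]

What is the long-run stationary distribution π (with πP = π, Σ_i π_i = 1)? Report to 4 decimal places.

Balance equations π_j = Σ_i π_i·P[i][j]:
  π_0 = 1/4·π_0 + 1/3·π_1 + 1/3·π_2
  π_1 = 1/3·π_0 + 1/4·π_1 + 5/12·π_2
  normalize: π_0 + π_1 + π_2 = 1
Solving the linear system gives exactly π = [4/13, 61/182, 5/14].

π = [0.3077, 0.3352, 0.3571]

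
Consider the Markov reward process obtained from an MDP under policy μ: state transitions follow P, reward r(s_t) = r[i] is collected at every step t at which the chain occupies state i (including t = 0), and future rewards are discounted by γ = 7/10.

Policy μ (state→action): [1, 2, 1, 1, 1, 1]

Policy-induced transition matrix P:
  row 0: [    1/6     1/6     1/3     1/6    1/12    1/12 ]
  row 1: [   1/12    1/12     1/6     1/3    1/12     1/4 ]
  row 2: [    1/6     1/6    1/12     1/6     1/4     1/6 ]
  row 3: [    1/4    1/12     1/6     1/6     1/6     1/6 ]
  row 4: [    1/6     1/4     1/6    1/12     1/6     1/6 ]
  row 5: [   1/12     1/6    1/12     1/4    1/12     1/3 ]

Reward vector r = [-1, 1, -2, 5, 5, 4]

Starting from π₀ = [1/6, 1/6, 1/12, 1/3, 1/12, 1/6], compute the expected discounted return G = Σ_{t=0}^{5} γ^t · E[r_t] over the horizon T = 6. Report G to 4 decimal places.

G = 6.6749

t=0: π = [0.1667, 0.1667, 0.0833, 0.3333, 0.0833, 0.1667], E[r] = 2.5833, γ^t·E[r] = 2.583333, running G = 2.583333
t=1: π = [0.1667, 0.1319, 0.1736, 0.2014, 0.1319, 0.1944], E[r] = 2.0625, γ^t·E[r] = 1.443750, running G = 4.027083
t=2: π = [0.1563, 0.1499, 0.1638, 0.1939, 0.1400, 0.1962], E[r] = 2.1204, γ^t·E[r] = 1.038981, running G = 5.066065
t=3: π = [0.1540, 0.1497, 0.1627, 0.1963, 0.1385, 0.1988], E[r] = 2.1395, γ^t·E[r] = 0.733854, running G = 5.799919
t=4: π = [0.1540, 0.1494, 0.1622, 0.1966, 0.1384, 0.1994], E[r] = 2.1438, γ^t·E[r] = 0.514717, running G = 6.314635
t=5: π = [0.1540, 0.1494, 0.1622, 0.1967, 0.1383, 0.1995], E[r] = 2.1438, γ^t·E[r] = 0.360303, running G = 6.674938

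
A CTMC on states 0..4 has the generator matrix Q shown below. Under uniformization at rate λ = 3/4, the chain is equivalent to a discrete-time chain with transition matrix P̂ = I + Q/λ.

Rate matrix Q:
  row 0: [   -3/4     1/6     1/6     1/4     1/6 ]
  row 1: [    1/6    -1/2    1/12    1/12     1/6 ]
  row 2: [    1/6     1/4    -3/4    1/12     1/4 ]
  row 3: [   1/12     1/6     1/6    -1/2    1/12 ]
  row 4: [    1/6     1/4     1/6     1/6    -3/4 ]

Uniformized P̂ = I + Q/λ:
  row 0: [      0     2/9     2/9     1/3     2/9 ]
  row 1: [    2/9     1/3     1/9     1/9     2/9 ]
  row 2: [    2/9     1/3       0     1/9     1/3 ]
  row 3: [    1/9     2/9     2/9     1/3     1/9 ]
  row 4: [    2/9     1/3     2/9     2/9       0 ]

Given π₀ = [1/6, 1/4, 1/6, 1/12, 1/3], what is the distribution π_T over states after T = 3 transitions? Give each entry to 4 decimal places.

t=0: π = [0.1667, 0.2500, 0.1667, 0.0833, 0.3333]
t=1: π = [0.1759, 0.3056, 0.1574, 0.2037, 0.1574]
t=2: π = [0.1605, 0.2912, 0.1533, 0.2130, 0.1821]
t=3: π = [0.1629, 0.2918, 0.1558, 0.2143, 0.1751]

π = [0.1629, 0.2918, 0.1558, 0.2143, 0.1751]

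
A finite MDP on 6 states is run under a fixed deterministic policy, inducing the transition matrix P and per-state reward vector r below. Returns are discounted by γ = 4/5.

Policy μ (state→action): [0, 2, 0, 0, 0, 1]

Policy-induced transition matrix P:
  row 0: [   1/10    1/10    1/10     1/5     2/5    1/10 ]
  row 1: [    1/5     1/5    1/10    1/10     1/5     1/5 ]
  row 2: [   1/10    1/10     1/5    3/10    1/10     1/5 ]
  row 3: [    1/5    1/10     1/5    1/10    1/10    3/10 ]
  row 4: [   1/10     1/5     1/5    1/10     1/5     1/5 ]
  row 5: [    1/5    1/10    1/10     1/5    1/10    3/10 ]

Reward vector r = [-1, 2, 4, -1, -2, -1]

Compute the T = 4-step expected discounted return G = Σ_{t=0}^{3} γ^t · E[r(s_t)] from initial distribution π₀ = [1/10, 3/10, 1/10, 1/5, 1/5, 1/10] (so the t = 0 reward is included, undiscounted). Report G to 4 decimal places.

G = 0.1683

t=0: π = [0.1000, 0.3000, 0.1000, 0.2000, 0.2000, 0.1000], E[r] = 0.2000, γ^t·E[r] = 0.200000, running G = 0.200000
t=1: π = [0.1600, 0.1500, 0.1500, 0.1400, 0.1800, 0.2200], E[r] = 0.0200, γ^t·E[r] = 0.016000, running G = 0.216000
t=2: π = [0.1510, 0.1330, 0.1470, 0.1680, 0.1810, 0.2200], E[r] = -0.0470, γ^t·E[r] = -0.030080, running G = 0.185920
t=3: π = [0.1521, 0.1314, 0.1496, 0.1665, 0.1767, 0.2237], E[r] = -0.0345, γ^t·E[r] = -0.017664, running G = 0.168256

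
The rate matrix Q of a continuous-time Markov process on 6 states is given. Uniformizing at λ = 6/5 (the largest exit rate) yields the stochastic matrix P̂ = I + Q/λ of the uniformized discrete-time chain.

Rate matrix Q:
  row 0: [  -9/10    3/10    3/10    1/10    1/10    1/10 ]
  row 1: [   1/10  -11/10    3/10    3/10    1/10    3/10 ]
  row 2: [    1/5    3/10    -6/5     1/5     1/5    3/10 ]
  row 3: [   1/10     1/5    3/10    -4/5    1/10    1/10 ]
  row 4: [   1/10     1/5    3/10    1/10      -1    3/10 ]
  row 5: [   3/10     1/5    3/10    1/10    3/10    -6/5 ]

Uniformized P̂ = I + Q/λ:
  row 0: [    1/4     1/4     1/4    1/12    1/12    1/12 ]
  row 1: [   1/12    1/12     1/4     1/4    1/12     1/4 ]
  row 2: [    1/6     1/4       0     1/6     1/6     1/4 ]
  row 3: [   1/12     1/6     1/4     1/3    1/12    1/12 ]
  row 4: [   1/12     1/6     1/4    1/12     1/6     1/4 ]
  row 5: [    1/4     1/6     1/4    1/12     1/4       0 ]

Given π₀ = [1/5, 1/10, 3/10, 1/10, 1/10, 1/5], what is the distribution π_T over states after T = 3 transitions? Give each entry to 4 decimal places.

t=0: π = [0.2000, 0.1000, 0.3000, 0.1000, 0.1000, 0.2000]
t=1: π = [0.1750, 0.2000, 0.1750, 0.1500, 0.1500, 0.1500]
t=2: π = [0.1521, 0.1792, 0.2063, 0.1688, 0.1354, 0.1583]
t=3: π = [0.1523, 0.1816, 0.1984, 0.1726, 0.1382, 0.1569]

π = [0.1523, 0.1816, 0.1984, 0.1726, 0.1382, 0.1569]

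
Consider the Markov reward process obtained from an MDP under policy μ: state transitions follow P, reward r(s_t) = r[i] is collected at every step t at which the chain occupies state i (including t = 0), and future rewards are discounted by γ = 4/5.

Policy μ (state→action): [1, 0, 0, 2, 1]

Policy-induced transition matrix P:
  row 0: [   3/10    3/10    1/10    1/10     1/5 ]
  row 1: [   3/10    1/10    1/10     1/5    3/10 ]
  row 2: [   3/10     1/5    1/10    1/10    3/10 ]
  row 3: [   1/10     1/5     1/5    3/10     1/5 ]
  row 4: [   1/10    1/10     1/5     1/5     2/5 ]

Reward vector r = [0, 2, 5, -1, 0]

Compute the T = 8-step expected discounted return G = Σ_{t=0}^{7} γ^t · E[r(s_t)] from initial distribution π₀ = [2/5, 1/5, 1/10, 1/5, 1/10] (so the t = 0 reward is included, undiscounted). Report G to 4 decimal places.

G = 3.5383

t=0: π = [0.4000, 0.2000, 0.1000, 0.2000, 0.1000], E[r] = 0.7000, γ^t·E[r] = 0.700000, running G = 0.700000
t=1: π = [0.2400, 0.2100, 0.1300, 0.1700, 0.2500], E[r] = 0.9000, γ^t·E[r] = 0.720000, running G = 1.420000
t=2: π = [0.2160, 0.1780, 0.1420, 0.1800, 0.2840], E[r] = 0.8860, γ^t·E[r] = 0.567040, running G = 1.987040
t=3: π = [0.2072, 0.1754, 0.1464, 0.1822, 0.2888], E[r] = 0.9006, γ^t·E[r] = 0.461107, running G = 2.448147
t=4: π = [0.2058, 0.1743, 0.1471, 0.1829, 0.2899], E[r] = 0.9012, γ^t·E[r] = 0.369148, running G = 2.817295
t=5: π = [0.2054, 0.1742, 0.1473, 0.1830, 0.2901], E[r] = 0.9017, γ^t·E[r] = 0.295474, running G = 3.112769
t=6: π = [0.2054, 0.1741, 0.1473, 0.1830, 0.2902], E[r] = 0.9018, γ^t·E[r] = 0.236392, running G = 3.349162
t=7: π = [0.2054, 0.1741, 0.1473, 0.1830, 0.2902], E[r] = 0.9018, γ^t·E[r] = 0.189117, running G = 3.538279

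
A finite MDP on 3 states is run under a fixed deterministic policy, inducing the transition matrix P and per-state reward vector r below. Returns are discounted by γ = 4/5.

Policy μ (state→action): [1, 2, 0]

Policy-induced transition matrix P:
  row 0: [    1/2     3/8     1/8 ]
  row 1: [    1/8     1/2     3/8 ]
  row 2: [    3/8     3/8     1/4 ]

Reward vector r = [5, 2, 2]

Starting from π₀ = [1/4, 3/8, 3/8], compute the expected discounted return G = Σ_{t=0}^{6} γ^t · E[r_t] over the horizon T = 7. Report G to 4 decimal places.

t=0: π = [0.2500, 0.3750, 0.3750], E[r] = 2.7500, γ^t·E[r] = 2.750000, running G = 2.750000
t=1: π = [0.3125, 0.4219, 0.2656], E[r] = 2.9375, γ^t·E[r] = 2.350000, running G = 5.100000
t=2: π = [0.3086, 0.4277, 0.2637], E[r] = 2.9258, γ^t·E[r] = 1.872500, running G = 6.972500
t=3: π = [0.3066, 0.4285, 0.2649], E[r] = 2.9199, γ^t·E[r] = 1.495000, running G = 8.467500
t=4: π = [0.3062, 0.4286, 0.2652], E[r] = 2.9186, γ^t·E[r] = 1.195475, running G = 9.662975
t=5: π = [0.3061, 0.4286, 0.2653], E[r] = 2.9184, γ^t·E[r] = 0.956305, running G = 10.619280
t=6: π = [0.3061, 0.4286, 0.2653], E[r] = 2.9184, γ^t·E[r] = 0.765034, running G = 11.384314

G = 11.3843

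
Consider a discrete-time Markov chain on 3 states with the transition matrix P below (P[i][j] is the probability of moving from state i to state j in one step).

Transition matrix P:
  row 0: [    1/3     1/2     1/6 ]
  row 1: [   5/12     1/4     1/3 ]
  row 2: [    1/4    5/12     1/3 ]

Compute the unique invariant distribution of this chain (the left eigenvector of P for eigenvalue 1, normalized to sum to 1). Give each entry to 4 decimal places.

Balance equations π_j = Σ_i π_i·P[i][j]:
  π_0 = 1/3·π_0 + 5/12·π_1 + 1/4·π_2
  π_1 = 1/2·π_0 + 1/4·π_1 + 5/12·π_2
  normalize: π_0 + π_1 + π_2 = 1
Solving the linear system gives exactly π = [13/38, 29/76, 21/76].

π = [0.3421, 0.3816, 0.2763]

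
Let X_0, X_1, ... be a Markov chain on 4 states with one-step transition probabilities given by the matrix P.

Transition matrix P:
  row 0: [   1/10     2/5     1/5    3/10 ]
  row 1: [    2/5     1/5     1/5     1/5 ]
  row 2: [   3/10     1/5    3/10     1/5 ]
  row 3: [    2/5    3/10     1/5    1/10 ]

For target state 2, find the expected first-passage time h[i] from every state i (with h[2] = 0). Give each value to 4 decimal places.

First-step conditioning: h[2] = 0; for i ≠ 2, h[i] = 1 + Σ_k P[i][k]·h[k].
  h[0] = 1 + 1/10·h[0] + 2/5·h[1] + 3/10·h[3]
  h[1] = 1 + 2/5·h[0] + 1/5·h[1] + 1/5·h[3]
  h[3] = 1 + 2/5·h[0] + 3/10·h[1] + 1/10·h[3]
Solving the 3×3 linear system over states ≠ 2 gives exactly h = [5, 5, 0, 5] (h[2] = 0 is the target).

h = [5.0000, 5.0000, 0.0000, 5.0000]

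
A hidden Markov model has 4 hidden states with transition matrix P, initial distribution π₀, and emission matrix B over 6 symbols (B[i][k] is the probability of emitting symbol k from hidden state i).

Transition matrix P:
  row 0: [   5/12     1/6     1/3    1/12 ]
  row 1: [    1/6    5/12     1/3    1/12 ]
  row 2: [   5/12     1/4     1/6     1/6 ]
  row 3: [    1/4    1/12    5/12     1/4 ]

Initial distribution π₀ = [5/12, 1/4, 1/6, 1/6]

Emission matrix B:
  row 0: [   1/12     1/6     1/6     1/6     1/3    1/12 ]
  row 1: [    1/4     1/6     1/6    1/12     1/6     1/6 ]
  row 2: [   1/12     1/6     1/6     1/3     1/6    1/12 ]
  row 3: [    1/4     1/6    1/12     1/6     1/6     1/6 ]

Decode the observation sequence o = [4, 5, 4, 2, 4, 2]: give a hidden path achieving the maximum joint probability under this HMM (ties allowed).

t=0: δ = [1.389e-01, 4.167e-02, 2.778e-02, 2.778e-02]  (obs o_0=4)
t=1: δ = [4.823e-03, 3.858e-03, 3.858e-03, 1.929e-03]  ψ = [0, 0, 0, 0]  (obs o_1=5)
t=2: δ = [6.698e-04, 2.679e-04, 2.679e-04, 1.072e-04]  ψ = [0, 1, 0, 2]  (obs o_2=4)
t=3: δ = [4.651e-05, 1.861e-05, 3.721e-05, 4.651e-06]  ψ = [0, 0, 0, 0]  (obs o_3=2)
t=4: δ = [6.460e-06, 1.550e-06, 2.584e-06, 1.034e-06]  ψ = [0, 2, 0, 2]  (obs o_4=4)
t=5: δ = [4.486e-07, 1.795e-07, 3.589e-07, 4.486e-08]  ψ = [0, 0, 0, 0]  (obs o_5=2)
backtrack: best end state = 0; path = [0, 0, 0, 0, 0, 0]

path = [0, 0, 0, 0, 0, 0]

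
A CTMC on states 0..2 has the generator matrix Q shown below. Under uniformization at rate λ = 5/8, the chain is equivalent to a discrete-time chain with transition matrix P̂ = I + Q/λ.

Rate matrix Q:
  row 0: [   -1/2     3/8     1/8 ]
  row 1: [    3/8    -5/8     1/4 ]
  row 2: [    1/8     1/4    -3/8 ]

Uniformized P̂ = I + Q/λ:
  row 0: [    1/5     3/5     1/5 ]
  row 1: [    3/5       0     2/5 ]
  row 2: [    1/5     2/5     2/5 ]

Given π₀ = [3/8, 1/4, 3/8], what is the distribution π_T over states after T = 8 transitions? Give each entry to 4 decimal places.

t=0: π = [0.3750, 0.2500, 0.3750]
t=1: π = [0.3000, 0.3750, 0.3250]
t=2: π = [0.3500, 0.3100, 0.3400]
t=3: π = [0.3240, 0.3460, 0.3300]
t=4: π = [0.3384, 0.3264, 0.3352]
t=5: π = [0.3306, 0.3371, 0.3323]
t=6: π = [0.3348, 0.3313, 0.3339]
t=7: π = [0.3325, 0.3345, 0.3330]
t=8: π = [0.3338, 0.3327, 0.3335]

π = [0.3338, 0.3327, 0.3335]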